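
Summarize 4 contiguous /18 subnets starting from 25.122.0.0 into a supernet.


Original prefix: /18
Number of subnets: 4 = 2^2
New prefix = 18 - 2 = 16
Supernet: 25.122.0.0/16


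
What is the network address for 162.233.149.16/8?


IP:   10100010.11101001.10010101.00010000
Mask: 11111111.00000000.00000000.00000000
AND operation:
Net:  10100010.00000000.00000000.00000000
Network: 162.0.0.0/8


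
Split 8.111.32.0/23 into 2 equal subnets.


New prefix = 23 + 1 = 24
Each subnet has 256 addresses
  8.111.32.0/24
  8.111.33.0/24
Subnets: 8.111.32.0/24, 8.111.33.0/24


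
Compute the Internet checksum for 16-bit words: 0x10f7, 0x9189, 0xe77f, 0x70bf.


Sum all words (with carry folding):
+ 0x10f7 = 0x10f7
+ 0x9189 = 0xa280
+ 0xe77f = 0x8a00
+ 0x70bf = 0xfabf
One's complement: ~0xfabf
Checksum = 0x0540


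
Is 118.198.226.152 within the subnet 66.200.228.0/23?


Subnet network: 66.200.228.0
Test IP AND mask: 118.198.226.0
No, 118.198.226.152 is not in 66.200.228.0/23


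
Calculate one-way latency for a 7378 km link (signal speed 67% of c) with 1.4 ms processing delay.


Speed = 0.67 * 3e5 km/s = 201000 km/s
Propagation delay = 7378 / 201000 = 0.0367 s = 36.7065 ms
Processing delay = 1.4 ms
Total one-way latency = 38.1065 ms


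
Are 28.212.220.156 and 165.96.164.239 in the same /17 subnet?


Mask: 255.255.128.0
28.212.220.156 AND mask = 28.212.128.0
165.96.164.239 AND mask = 165.96.128.0
No, different subnets (28.212.128.0 vs 165.96.128.0)


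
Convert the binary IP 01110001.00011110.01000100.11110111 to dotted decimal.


01110001 = 113
00011110 = 30
01000100 = 68
11110111 = 247
IP: 113.30.68.247


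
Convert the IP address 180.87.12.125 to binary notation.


180 = 10110100
87 = 01010111
12 = 00001100
125 = 01111101
Binary: 10110100.01010111.00001100.01111101


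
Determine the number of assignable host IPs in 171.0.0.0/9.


Host bits = 32 - 9 = 23
Total addresses = 2^23 = 8388608
Usable = total - 2 (network and broadcast)
Usable hosts: 8388606


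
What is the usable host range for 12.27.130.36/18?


Network: 12.27.128.0
Broadcast: 12.27.191.255
First usable = network + 1
Last usable = broadcast - 1
Range: 12.27.128.1 to 12.27.191.254


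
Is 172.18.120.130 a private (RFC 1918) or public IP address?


RFC 1918 private ranges:
  10.0.0.0/8 (10.0.0.0 - 10.255.255.255)
  172.16.0.0/12 (172.16.0.0 - 172.31.255.255)
  192.168.0.0/16 (192.168.0.0 - 192.168.255.255)
Private (in 172.16.0.0/12)


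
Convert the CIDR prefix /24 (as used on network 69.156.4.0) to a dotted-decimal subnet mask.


/24 means 24 network bits, 8 host bits
Binary: 11111111111111111111111100000000
Mask: 255.255.255.0


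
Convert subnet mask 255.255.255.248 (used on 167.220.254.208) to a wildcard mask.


Subnet mask: 255.255.255.248
Wildcard = 255.255.255.255 - subnet mask
255 - 255 = 0
255 - 255 = 0
255 - 255 = 0
255 - 248 = 7
Wildcard: 0.0.0.7


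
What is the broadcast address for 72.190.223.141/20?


Network: 72.190.208.0/20
Host bits = 12
Set all host bits to 1:
Broadcast: 72.190.223.255


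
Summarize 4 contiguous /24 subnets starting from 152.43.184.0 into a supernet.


Original prefix: /24
Number of subnets: 4 = 2^2
New prefix = 24 - 2 = 22
Supernet: 152.43.184.0/22


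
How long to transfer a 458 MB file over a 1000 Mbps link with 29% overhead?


Effective throughput = 1000 * (1 - 29/100) = 710 Mbps
File size in Mb = 458 * 8 = 3664 Mb
Time = 3664 / 710
Time = 5.1606 seconds


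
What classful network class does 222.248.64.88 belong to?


First octet: 222
Binary: 11011110
110xxxxx -> Class C (192-223)
Class C, default mask 255.255.255.0 (/24)


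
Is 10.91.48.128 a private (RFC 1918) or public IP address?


RFC 1918 private ranges:
  10.0.0.0/8 (10.0.0.0 - 10.255.255.255)
  172.16.0.0/12 (172.16.0.0 - 172.31.255.255)
  192.168.0.0/16 (192.168.0.0 - 192.168.255.255)
Private (in 10.0.0.0/8)


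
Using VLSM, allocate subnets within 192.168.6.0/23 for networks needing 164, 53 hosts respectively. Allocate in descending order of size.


164 hosts -> /24 (254 usable): 192.168.6.0/24
53 hosts -> /26 (62 usable): 192.168.7.0/26
Allocation: 192.168.6.0/24 (164 hosts, 254 usable); 192.168.7.0/26 (53 hosts, 62 usable)


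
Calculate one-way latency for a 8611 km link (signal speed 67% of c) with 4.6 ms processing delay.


Speed = 0.67 * 3e5 km/s = 201000 km/s
Propagation delay = 8611 / 201000 = 0.0428 s = 42.8408 ms
Processing delay = 4.6 ms
Total one-way latency = 47.4408 ms


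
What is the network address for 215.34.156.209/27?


IP:   11010111.00100010.10011100.11010001
Mask: 11111111.11111111.11111111.11100000
AND operation:
Net:  11010111.00100010.10011100.11000000
Network: 215.34.156.192/27


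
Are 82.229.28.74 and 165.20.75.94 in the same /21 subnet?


Mask: 255.255.248.0
82.229.28.74 AND mask = 82.229.24.0
165.20.75.94 AND mask = 165.20.72.0
No, different subnets (82.229.24.0 vs 165.20.72.0)


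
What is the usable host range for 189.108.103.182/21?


Network: 189.108.96.0
Broadcast: 189.108.103.255
First usable = network + 1
Last usable = broadcast - 1
Range: 189.108.96.1 to 189.108.103.254


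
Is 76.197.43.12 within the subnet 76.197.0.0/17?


Subnet network: 76.197.0.0
Test IP AND mask: 76.197.0.0
Yes, 76.197.43.12 is in 76.197.0.0/17


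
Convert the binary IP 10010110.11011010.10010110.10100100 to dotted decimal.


10010110 = 150
11011010 = 218
10010110 = 150
10100100 = 164
IP: 150.218.150.164


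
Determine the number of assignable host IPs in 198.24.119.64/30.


Host bits = 32 - 30 = 2
Total addresses = 2^2 = 4
Usable = total - 2 (network and broadcast)
Usable hosts: 2


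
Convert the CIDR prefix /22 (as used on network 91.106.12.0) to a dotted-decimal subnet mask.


/22 means 22 network bits, 10 host bits
Binary: 11111111111111111111110000000000
Mask: 255.255.252.0


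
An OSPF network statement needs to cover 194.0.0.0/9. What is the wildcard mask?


Subnet mask: 255.128.0.0
Wildcard = 255.255.255.255 - subnet mask
255 - 255 = 0
255 - 128 = 127
255 - 0 = 255
255 - 0 = 255
Wildcard: 0.127.255.255


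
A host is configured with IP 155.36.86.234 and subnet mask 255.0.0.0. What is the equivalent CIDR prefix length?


Binary: 11111111.00000000.00000000.00000000
Count leading 1s
Prefix: /8


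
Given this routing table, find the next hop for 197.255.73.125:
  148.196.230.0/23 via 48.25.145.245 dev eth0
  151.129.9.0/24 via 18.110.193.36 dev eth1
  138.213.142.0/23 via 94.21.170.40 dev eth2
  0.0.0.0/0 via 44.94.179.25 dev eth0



Longest prefix match for 197.255.73.125:
  /23 148.196.230.0: no
  /24 151.129.9.0: no
  /23 138.213.142.0: no
  /0 0.0.0.0: MATCH
Selected: next-hop 44.94.179.25 via eth0 (matched /0)


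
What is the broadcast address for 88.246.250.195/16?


Network: 88.246.0.0/16
Host bits = 16
Set all host bits to 1:
Broadcast: 88.246.255.255


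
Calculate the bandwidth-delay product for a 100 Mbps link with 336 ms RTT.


BDP = bandwidth * RTT
= 100 Mbps * 336 ms
= 100 * 1e6 * 336 / 1000 bits
= 33600000 bits
= 4200000 bytes
= 4101.5625 KB
BDP = 33600000 bits (4200000 bytes)


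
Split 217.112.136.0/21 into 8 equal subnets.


New prefix = 21 + 3 = 24
Each subnet has 256 addresses
  217.112.136.0/24
  217.112.137.0/24
  217.112.138.0/24
  217.112.139.0/24
  217.112.140.0/24
  217.112.141.0/24
  217.112.142.0/24
  217.112.143.0/24
Subnets: 217.112.136.0/24, 217.112.137.0/24, 217.112.138.0/24, 217.112.139.0/24, 217.112.140.0/24, 217.112.141.0/24, 217.112.142.0/24, 217.112.143.0/24


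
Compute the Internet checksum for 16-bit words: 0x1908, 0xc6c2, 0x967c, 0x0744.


Sum all words (with carry folding):
+ 0x1908 = 0x1908
+ 0xc6c2 = 0xdfca
+ 0x967c = 0x7647
+ 0x0744 = 0x7d8b
One's complement: ~0x7d8b
Checksum = 0x8274


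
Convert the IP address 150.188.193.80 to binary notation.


150 = 10010110
188 = 10111100
193 = 11000001
80 = 01010000
Binary: 10010110.10111100.11000001.01010000


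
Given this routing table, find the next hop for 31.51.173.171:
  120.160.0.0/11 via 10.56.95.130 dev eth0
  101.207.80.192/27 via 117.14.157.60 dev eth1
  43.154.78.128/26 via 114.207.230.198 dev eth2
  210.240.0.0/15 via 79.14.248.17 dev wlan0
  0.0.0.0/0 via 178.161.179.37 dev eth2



Longest prefix match for 31.51.173.171:
  /11 120.160.0.0: no
  /27 101.207.80.192: no
  /26 43.154.78.128: no
  /15 210.240.0.0: no
  /0 0.0.0.0: MATCH
Selected: next-hop 178.161.179.37 via eth2 (matched /0)


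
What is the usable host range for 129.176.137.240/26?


Network: 129.176.137.192
Broadcast: 129.176.137.255
First usable = network + 1
Last usable = broadcast - 1
Range: 129.176.137.193 to 129.176.137.254


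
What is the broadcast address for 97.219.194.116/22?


Network: 97.219.192.0/22
Host bits = 10
Set all host bits to 1:
Broadcast: 97.219.195.255


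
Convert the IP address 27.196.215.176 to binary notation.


27 = 00011011
196 = 11000100
215 = 11010111
176 = 10110000
Binary: 00011011.11000100.11010111.10110000


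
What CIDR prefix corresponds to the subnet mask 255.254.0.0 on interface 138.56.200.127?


Binary: 11111111.11111110.00000000.00000000
Count leading 1s
Prefix: /15


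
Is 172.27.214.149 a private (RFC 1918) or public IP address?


RFC 1918 private ranges:
  10.0.0.0/8 (10.0.0.0 - 10.255.255.255)
  172.16.0.0/12 (172.16.0.0 - 172.31.255.255)
  192.168.0.0/16 (192.168.0.0 - 192.168.255.255)
Private (in 172.16.0.0/12)


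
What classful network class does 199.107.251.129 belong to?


First octet: 199
Binary: 11000111
110xxxxx -> Class C (192-223)
Class C, default mask 255.255.255.0 (/24)


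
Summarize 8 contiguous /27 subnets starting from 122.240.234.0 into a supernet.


Original prefix: /27
Number of subnets: 8 = 2^3
New prefix = 27 - 3 = 24
Supernet: 122.240.234.0/24


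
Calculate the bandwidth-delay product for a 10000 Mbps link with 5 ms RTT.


BDP = bandwidth * RTT
= 10000 Mbps * 5 ms
= 10000 * 1e6 * 5 / 1000 bits
= 50000000 bits
= 6250000 bytes
= 6103.5156 KB
BDP = 50000000 bits (6250000 bytes)


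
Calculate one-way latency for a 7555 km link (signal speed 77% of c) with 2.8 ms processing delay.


Speed = 0.77 * 3e5 km/s = 231000 km/s
Propagation delay = 7555 / 231000 = 0.0327 s = 32.7056 ms
Processing delay = 2.8 ms
Total one-way latency = 35.5056 ms


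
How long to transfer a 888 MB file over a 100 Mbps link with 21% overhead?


Effective throughput = 100 * (1 - 21/100) = 79 Mbps
File size in Mb = 888 * 8 = 7104 Mb
Time = 7104 / 79
Time = 89.9241 seconds


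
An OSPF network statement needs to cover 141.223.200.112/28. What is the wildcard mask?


Subnet mask: 255.255.255.240
Wildcard = 255.255.255.255 - subnet mask
255 - 255 = 0
255 - 255 = 0
255 - 255 = 0
255 - 240 = 15
Wildcard: 0.0.0.15


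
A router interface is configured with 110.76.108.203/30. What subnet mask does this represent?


/30 means 30 network bits, 2 host bits
Binary: 11111111111111111111111111111100
Mask: 255.255.255.252


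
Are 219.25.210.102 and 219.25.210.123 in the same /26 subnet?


Mask: 255.255.255.192
219.25.210.102 AND mask = 219.25.210.64
219.25.210.123 AND mask = 219.25.210.64
Yes, same subnet (219.25.210.64)


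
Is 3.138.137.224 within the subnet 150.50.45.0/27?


Subnet network: 150.50.45.0
Test IP AND mask: 3.138.137.224
No, 3.138.137.224 is not in 150.50.45.0/27


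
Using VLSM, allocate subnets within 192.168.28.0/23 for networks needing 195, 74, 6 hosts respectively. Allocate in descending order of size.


195 hosts -> /24 (254 usable): 192.168.28.0/24
74 hosts -> /25 (126 usable): 192.168.29.0/25
6 hosts -> /29 (6 usable): 192.168.29.128/29
Allocation: 192.168.28.0/24 (195 hosts, 254 usable); 192.168.29.0/25 (74 hosts, 126 usable); 192.168.29.128/29 (6 hosts, 6 usable)


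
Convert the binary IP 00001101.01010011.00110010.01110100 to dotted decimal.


00001101 = 13
01010011 = 83
00110010 = 50
01110100 = 116
IP: 13.83.50.116


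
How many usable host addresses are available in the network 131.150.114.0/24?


Host bits = 32 - 24 = 8
Total addresses = 2^8 = 256
Usable = total - 2 (network and broadcast)
Usable hosts: 254


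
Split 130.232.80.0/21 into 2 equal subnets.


New prefix = 21 + 1 = 22
Each subnet has 1024 addresses
  130.232.80.0/22
  130.232.84.0/22
Subnets: 130.232.80.0/22, 130.232.84.0/22


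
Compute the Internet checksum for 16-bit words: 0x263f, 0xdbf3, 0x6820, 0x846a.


Sum all words (with carry folding):
+ 0x263f = 0x263f
+ 0xdbf3 = 0x0233
+ 0x6820 = 0x6a53
+ 0x846a = 0xeebd
One's complement: ~0xeebd
Checksum = 0x1142


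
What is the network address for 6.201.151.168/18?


IP:   00000110.11001001.10010111.10101000
Mask: 11111111.11111111.11000000.00000000
AND operation:
Net:  00000110.11001001.10000000.00000000
Network: 6.201.128.0/18


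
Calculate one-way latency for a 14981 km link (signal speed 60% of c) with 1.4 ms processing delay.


Speed = 0.6 * 3e5 km/s = 180000 km/s
Propagation delay = 14981 / 180000 = 0.0832 s = 83.2278 ms
Processing delay = 1.4 ms
Total one-way latency = 84.6278 ms


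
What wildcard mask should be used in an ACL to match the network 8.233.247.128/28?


Subnet mask: 255.255.255.240
Wildcard = 255.255.255.255 - subnet mask
255 - 255 = 0
255 - 255 = 0
255 - 255 = 0
255 - 240 = 15
Wildcard: 0.0.0.15


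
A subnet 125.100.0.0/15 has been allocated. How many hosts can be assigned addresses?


Host bits = 32 - 15 = 17
Total addresses = 2^17 = 131072
Usable = total - 2 (network and broadcast)
Usable hosts: 131070


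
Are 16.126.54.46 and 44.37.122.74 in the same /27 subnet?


Mask: 255.255.255.224
16.126.54.46 AND mask = 16.126.54.32
44.37.122.74 AND mask = 44.37.122.64
No, different subnets (16.126.54.32 vs 44.37.122.64)


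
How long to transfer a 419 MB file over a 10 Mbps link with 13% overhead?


Effective throughput = 10 * (1 - 13/100) = 8.7 Mbps
File size in Mb = 419 * 8 = 3352 Mb
Time = 3352 / 8.7
Time = 385.2874 seconds


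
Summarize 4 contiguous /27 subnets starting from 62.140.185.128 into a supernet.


Original prefix: /27
Number of subnets: 4 = 2^2
New prefix = 27 - 2 = 25
Supernet: 62.140.185.128/25


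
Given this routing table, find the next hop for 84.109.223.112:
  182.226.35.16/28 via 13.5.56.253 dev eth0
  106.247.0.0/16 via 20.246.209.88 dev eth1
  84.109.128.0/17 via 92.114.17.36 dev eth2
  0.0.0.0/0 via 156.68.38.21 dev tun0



Longest prefix match for 84.109.223.112:
  /28 182.226.35.16: no
  /16 106.247.0.0: no
  /17 84.109.128.0: MATCH
  /0 0.0.0.0: MATCH
Selected: next-hop 92.114.17.36 via eth2 (matched /17)


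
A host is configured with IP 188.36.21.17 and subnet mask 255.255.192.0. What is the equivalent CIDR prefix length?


Binary: 11111111.11111111.11000000.00000000
Count leading 1s
Prefix: /18


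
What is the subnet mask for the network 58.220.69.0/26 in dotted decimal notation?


/26 means 26 network bits, 6 host bits
Binary: 11111111111111111111111111000000
Mask: 255.255.255.192


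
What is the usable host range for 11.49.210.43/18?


Network: 11.49.192.0
Broadcast: 11.49.255.255
First usable = network + 1
Last usable = broadcast - 1
Range: 11.49.192.1 to 11.49.255.254


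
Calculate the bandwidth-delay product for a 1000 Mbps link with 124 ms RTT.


BDP = bandwidth * RTT
= 1000 Mbps * 124 ms
= 1000 * 1e6 * 124 / 1000 bits
= 124000000 bits
= 15500000 bytes
= 15136.7188 KB
BDP = 124000000 bits (15500000 bytes)


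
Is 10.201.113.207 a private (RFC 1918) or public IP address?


RFC 1918 private ranges:
  10.0.0.0/8 (10.0.0.0 - 10.255.255.255)
  172.16.0.0/12 (172.16.0.0 - 172.31.255.255)
  192.168.0.0/16 (192.168.0.0 - 192.168.255.255)
Private (in 10.0.0.0/8)


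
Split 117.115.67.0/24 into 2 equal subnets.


New prefix = 24 + 1 = 25
Each subnet has 128 addresses
  117.115.67.0/25
  117.115.67.128/25
Subnets: 117.115.67.0/25, 117.115.67.128/25


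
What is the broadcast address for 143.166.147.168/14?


Network: 143.164.0.0/14
Host bits = 18
Set all host bits to 1:
Broadcast: 143.167.255.255


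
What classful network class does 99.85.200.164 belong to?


First octet: 99
Binary: 01100011
0xxxxxxx -> Class A (1-126)
Class A, default mask 255.0.0.0 (/8)


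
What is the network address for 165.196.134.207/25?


IP:   10100101.11000100.10000110.11001111
Mask: 11111111.11111111.11111111.10000000
AND operation:
Net:  10100101.11000100.10000110.10000000
Network: 165.196.134.128/25


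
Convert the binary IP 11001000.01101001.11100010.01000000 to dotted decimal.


11001000 = 200
01101001 = 105
11100010 = 226
01000000 = 64
IP: 200.105.226.64


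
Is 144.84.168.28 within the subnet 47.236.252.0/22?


Subnet network: 47.236.252.0
Test IP AND mask: 144.84.168.0
No, 144.84.168.28 is not in 47.236.252.0/22


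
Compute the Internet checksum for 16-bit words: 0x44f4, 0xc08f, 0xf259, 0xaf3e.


Sum all words (with carry folding):
+ 0x44f4 = 0x44f4
+ 0xc08f = 0x0584
+ 0xf259 = 0xf7dd
+ 0xaf3e = 0xa71c
One's complement: ~0xa71c
Checksum = 0x58e3


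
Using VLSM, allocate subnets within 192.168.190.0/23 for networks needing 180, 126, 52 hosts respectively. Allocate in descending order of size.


180 hosts -> /24 (254 usable): 192.168.190.0/24
126 hosts -> /25 (126 usable): 192.168.191.0/25
52 hosts -> /26 (62 usable): 192.168.191.128/26
Allocation: 192.168.190.0/24 (180 hosts, 254 usable); 192.168.191.0/25 (126 hosts, 126 usable); 192.168.191.128/26 (52 hosts, 62 usable)


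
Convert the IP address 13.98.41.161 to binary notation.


13 = 00001101
98 = 01100010
41 = 00101001
161 = 10100001
Binary: 00001101.01100010.00101001.10100001


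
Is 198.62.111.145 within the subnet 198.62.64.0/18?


Subnet network: 198.62.64.0
Test IP AND mask: 198.62.64.0
Yes, 198.62.111.145 is in 198.62.64.0/18


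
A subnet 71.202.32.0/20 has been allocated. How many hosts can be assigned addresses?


Host bits = 32 - 20 = 12
Total addresses = 2^12 = 4096
Usable = total - 2 (network and broadcast)
Usable hosts: 4094


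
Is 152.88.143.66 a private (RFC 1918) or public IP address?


RFC 1918 private ranges:
  10.0.0.0/8 (10.0.0.0 - 10.255.255.255)
  172.16.0.0/12 (172.16.0.0 - 172.31.255.255)
  192.168.0.0/16 (192.168.0.0 - 192.168.255.255)
Public (not in any RFC 1918 range)


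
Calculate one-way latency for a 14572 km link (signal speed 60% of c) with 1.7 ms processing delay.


Speed = 0.6 * 3e5 km/s = 180000 km/s
Propagation delay = 14572 / 180000 = 0.081 s = 80.9556 ms
Processing delay = 1.7 ms
Total one-way latency = 82.6556 ms


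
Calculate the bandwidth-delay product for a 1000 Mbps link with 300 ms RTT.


BDP = bandwidth * RTT
= 1000 Mbps * 300 ms
= 1000 * 1e6 * 300 / 1000 bits
= 300000000 bits
= 37500000 bytes
= 36621.0938 KB
BDP = 300000000 bits (37500000 bytes)


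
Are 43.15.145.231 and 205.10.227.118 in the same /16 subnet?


Mask: 255.255.0.0
43.15.145.231 AND mask = 43.15.0.0
205.10.227.118 AND mask = 205.10.0.0
No, different subnets (43.15.0.0 vs 205.10.0.0)


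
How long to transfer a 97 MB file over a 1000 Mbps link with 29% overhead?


Effective throughput = 1000 * (1 - 29/100) = 710 Mbps
File size in Mb = 97 * 8 = 776 Mb
Time = 776 / 710
Time = 1.093 seconds


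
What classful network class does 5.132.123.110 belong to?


First octet: 5
Binary: 00000101
0xxxxxxx -> Class A (1-126)
Class A, default mask 255.0.0.0 (/8)


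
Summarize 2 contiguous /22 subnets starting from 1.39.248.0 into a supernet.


Original prefix: /22
Number of subnets: 2 = 2^1
New prefix = 22 - 1 = 21
Supernet: 1.39.248.0/21


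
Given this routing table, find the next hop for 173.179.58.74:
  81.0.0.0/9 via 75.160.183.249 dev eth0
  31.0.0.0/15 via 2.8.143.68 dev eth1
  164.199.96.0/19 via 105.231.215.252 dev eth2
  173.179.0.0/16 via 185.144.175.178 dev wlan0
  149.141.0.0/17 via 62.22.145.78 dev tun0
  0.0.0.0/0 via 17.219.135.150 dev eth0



Longest prefix match for 173.179.58.74:
  /9 81.0.0.0: no
  /15 31.0.0.0: no
  /19 164.199.96.0: no
  /16 173.179.0.0: MATCH
  /17 149.141.0.0: no
  /0 0.0.0.0: MATCH
Selected: next-hop 185.144.175.178 via wlan0 (matched /16)


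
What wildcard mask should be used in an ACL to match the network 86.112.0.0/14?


Subnet mask: 255.252.0.0
Wildcard = 255.255.255.255 - subnet mask
255 - 255 = 0
255 - 252 = 3
255 - 0 = 255
255 - 0 = 255
Wildcard: 0.3.255.255


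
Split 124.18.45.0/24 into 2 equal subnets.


New prefix = 24 + 1 = 25
Each subnet has 128 addresses
  124.18.45.0/25
  124.18.45.128/25
Subnets: 124.18.45.0/25, 124.18.45.128/25


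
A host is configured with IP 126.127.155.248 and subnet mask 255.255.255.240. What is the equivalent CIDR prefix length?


Binary: 11111111.11111111.11111111.11110000
Count leading 1s
Prefix: /28


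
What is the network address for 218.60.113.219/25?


IP:   11011010.00111100.01110001.11011011
Mask: 11111111.11111111.11111111.10000000
AND operation:
Net:  11011010.00111100.01110001.10000000
Network: 218.60.113.128/25


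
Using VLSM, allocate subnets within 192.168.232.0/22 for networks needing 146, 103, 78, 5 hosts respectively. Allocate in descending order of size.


146 hosts -> /24 (254 usable): 192.168.232.0/24
103 hosts -> /25 (126 usable): 192.168.233.0/25
78 hosts -> /25 (126 usable): 192.168.233.128/25
5 hosts -> /29 (6 usable): 192.168.234.0/29
Allocation: 192.168.232.0/24 (146 hosts, 254 usable); 192.168.233.0/25 (103 hosts, 126 usable); 192.168.233.128/25 (78 hosts, 126 usable); 192.168.234.0/29 (5 hosts, 6 usable)


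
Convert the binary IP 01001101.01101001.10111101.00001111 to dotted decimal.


01001101 = 77
01101001 = 105
10111101 = 189
00001111 = 15
IP: 77.105.189.15


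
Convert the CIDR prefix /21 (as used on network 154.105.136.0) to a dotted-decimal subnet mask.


/21 means 21 network bits, 11 host bits
Binary: 11111111111111111111100000000000
Mask: 255.255.248.0


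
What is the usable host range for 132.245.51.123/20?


Network: 132.245.48.0
Broadcast: 132.245.63.255
First usable = network + 1
Last usable = broadcast - 1
Range: 132.245.48.1 to 132.245.63.254


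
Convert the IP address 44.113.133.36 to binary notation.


44 = 00101100
113 = 01110001
133 = 10000101
36 = 00100100
Binary: 00101100.01110001.10000101.00100100


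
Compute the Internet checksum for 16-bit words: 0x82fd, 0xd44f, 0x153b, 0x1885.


Sum all words (with carry folding):
+ 0x82fd = 0x82fd
+ 0xd44f = 0x574d
+ 0x153b = 0x6c88
+ 0x1885 = 0x850d
One's complement: ~0x850d
Checksum = 0x7af2


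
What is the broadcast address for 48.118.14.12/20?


Network: 48.118.0.0/20
Host bits = 12
Set all host bits to 1:
Broadcast: 48.118.15.255


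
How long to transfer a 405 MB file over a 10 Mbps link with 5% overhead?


Effective throughput = 10 * (1 - 5/100) = 9.5 Mbps
File size in Mb = 405 * 8 = 3240 Mb
Time = 3240 / 9.5
Time = 341.0526 seconds


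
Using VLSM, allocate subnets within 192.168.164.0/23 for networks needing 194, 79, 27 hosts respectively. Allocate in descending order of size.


194 hosts -> /24 (254 usable): 192.168.164.0/24
79 hosts -> /25 (126 usable): 192.168.165.0/25
27 hosts -> /27 (30 usable): 192.168.165.128/27
Allocation: 192.168.164.0/24 (194 hosts, 254 usable); 192.168.165.0/25 (79 hosts, 126 usable); 192.168.165.128/27 (27 hosts, 30 usable)


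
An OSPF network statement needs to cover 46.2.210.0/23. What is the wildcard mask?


Subnet mask: 255.255.254.0
Wildcard = 255.255.255.255 - subnet mask
255 - 255 = 0
255 - 255 = 0
255 - 254 = 1
255 - 0 = 255
Wildcard: 0.0.1.255


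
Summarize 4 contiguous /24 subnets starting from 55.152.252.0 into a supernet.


Original prefix: /24
Number of subnets: 4 = 2^2
New prefix = 24 - 2 = 22
Supernet: 55.152.252.0/22


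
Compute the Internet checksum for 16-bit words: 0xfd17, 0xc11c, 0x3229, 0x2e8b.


Sum all words (with carry folding):
+ 0xfd17 = 0xfd17
+ 0xc11c = 0xbe34
+ 0x3229 = 0xf05d
+ 0x2e8b = 0x1ee9
One's complement: ~0x1ee9
Checksum = 0xe116


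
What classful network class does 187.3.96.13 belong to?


First octet: 187
Binary: 10111011
10xxxxxx -> Class B (128-191)
Class B, default mask 255.255.0.0 (/16)


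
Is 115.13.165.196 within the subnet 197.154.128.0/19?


Subnet network: 197.154.128.0
Test IP AND mask: 115.13.160.0
No, 115.13.165.196 is not in 197.154.128.0/19


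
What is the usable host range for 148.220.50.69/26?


Network: 148.220.50.64
Broadcast: 148.220.50.127
First usable = network + 1
Last usable = broadcast - 1
Range: 148.220.50.65 to 148.220.50.126


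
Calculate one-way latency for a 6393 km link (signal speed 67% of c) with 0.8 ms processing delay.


Speed = 0.67 * 3e5 km/s = 201000 km/s
Propagation delay = 6393 / 201000 = 0.0318 s = 31.806 ms
Processing delay = 0.8 ms
Total one-way latency = 32.606 ms


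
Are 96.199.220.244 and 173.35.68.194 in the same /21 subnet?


Mask: 255.255.248.0
96.199.220.244 AND mask = 96.199.216.0
173.35.68.194 AND mask = 173.35.64.0
No, different subnets (96.199.216.0 vs 173.35.64.0)


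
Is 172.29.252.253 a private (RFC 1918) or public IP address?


RFC 1918 private ranges:
  10.0.0.0/8 (10.0.0.0 - 10.255.255.255)
  172.16.0.0/12 (172.16.0.0 - 172.31.255.255)
  192.168.0.0/16 (192.168.0.0 - 192.168.255.255)
Private (in 172.16.0.0/12)


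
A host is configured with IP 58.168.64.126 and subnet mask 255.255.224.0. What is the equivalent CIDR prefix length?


Binary: 11111111.11111111.11100000.00000000
Count leading 1s
Prefix: /19


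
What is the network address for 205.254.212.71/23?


IP:   11001101.11111110.11010100.01000111
Mask: 11111111.11111111.11111110.00000000
AND operation:
Net:  11001101.11111110.11010100.00000000
Network: 205.254.212.0/23


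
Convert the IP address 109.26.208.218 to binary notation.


109 = 01101101
26 = 00011010
208 = 11010000
218 = 11011010
Binary: 01101101.00011010.11010000.11011010


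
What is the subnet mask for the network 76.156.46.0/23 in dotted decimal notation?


/23 means 23 network bits, 9 host bits
Binary: 11111111111111111111111000000000
Mask: 255.255.254.0


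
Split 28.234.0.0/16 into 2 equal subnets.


New prefix = 16 + 1 = 17
Each subnet has 32768 addresses
  28.234.0.0/17
  28.234.128.0/17
Subnets: 28.234.0.0/17, 28.234.128.0/17


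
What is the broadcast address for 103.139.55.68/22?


Network: 103.139.52.0/22
Host bits = 10
Set all host bits to 1:
Broadcast: 103.139.55.255


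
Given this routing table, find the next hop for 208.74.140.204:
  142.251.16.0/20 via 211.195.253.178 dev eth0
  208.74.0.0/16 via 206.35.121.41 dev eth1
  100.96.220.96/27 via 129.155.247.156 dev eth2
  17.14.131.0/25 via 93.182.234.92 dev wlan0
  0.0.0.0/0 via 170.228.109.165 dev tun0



Longest prefix match for 208.74.140.204:
  /20 142.251.16.0: no
  /16 208.74.0.0: MATCH
  /27 100.96.220.96: no
  /25 17.14.131.0: no
  /0 0.0.0.0: MATCH
Selected: next-hop 206.35.121.41 via eth1 (matched /16)


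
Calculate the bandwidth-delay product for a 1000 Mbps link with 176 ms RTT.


BDP = bandwidth * RTT
= 1000 Mbps * 176 ms
= 1000 * 1e6 * 176 / 1000 bits
= 176000000 bits
= 22000000 bytes
= 21484.375 KB
BDP = 176000000 bits (22000000 bytes)


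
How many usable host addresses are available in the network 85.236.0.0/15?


Host bits = 32 - 15 = 17
Total addresses = 2^17 = 131072
Usable = total - 2 (network and broadcast)
Usable hosts: 131070


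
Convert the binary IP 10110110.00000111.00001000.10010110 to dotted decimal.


10110110 = 182
00000111 = 7
00001000 = 8
10010110 = 150
IP: 182.7.8.150


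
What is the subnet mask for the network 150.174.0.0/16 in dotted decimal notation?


/16 means 16 network bits, 16 host bits
Binary: 11111111111111110000000000000000
Mask: 255.255.0.0


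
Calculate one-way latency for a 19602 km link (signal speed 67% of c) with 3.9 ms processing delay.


Speed = 0.67 * 3e5 km/s = 201000 km/s
Propagation delay = 19602 / 201000 = 0.0975 s = 97.5224 ms
Processing delay = 3.9 ms
Total one-way latency = 101.4224 ms


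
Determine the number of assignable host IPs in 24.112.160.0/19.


Host bits = 32 - 19 = 13
Total addresses = 2^13 = 8192
Usable = total - 2 (network and broadcast)
Usable hosts: 8190


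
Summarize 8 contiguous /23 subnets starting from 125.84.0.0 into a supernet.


Original prefix: /23
Number of subnets: 8 = 2^3
New prefix = 23 - 3 = 20
Supernet: 125.84.0.0/20


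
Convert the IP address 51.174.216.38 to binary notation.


51 = 00110011
174 = 10101110
216 = 11011000
38 = 00100110
Binary: 00110011.10101110.11011000.00100110


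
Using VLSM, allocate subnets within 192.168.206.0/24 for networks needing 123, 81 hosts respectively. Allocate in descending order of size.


123 hosts -> /25 (126 usable): 192.168.206.0/25
81 hosts -> /25 (126 usable): 192.168.206.128/25
Allocation: 192.168.206.0/25 (123 hosts, 126 usable); 192.168.206.128/25 (81 hosts, 126 usable)


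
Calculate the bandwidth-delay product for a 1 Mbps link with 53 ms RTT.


BDP = bandwidth * RTT
= 1 Mbps * 53 ms
= 1 * 1e6 * 53 / 1000 bits
= 53000 bits
= 6625 bytes
= 6.4697 KB
BDP = 53000 bits (6625 bytes)


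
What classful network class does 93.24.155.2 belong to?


First octet: 93
Binary: 01011101
0xxxxxxx -> Class A (1-126)
Class A, default mask 255.0.0.0 (/8)


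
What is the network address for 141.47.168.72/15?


IP:   10001101.00101111.10101000.01001000
Mask: 11111111.11111110.00000000.00000000
AND operation:
Net:  10001101.00101110.00000000.00000000
Network: 141.46.0.0/15


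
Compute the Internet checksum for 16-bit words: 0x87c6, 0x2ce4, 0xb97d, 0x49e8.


Sum all words (with carry folding):
+ 0x87c6 = 0x87c6
+ 0x2ce4 = 0xb4aa
+ 0xb97d = 0x6e28
+ 0x49e8 = 0xb810
One's complement: ~0xb810
Checksum = 0x47ef


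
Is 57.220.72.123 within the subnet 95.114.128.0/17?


Subnet network: 95.114.128.0
Test IP AND mask: 57.220.0.0
No, 57.220.72.123 is not in 95.114.128.0/17


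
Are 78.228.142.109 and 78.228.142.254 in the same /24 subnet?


Mask: 255.255.255.0
78.228.142.109 AND mask = 78.228.142.0
78.228.142.254 AND mask = 78.228.142.0
Yes, same subnet (78.228.142.0)


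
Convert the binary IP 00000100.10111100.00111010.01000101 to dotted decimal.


00000100 = 4
10111100 = 188
00111010 = 58
01000101 = 69
IP: 4.188.58.69


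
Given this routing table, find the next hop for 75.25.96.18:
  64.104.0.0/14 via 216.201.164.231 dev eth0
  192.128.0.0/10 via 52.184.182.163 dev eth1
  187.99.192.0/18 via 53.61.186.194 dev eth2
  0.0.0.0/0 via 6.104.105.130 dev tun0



Longest prefix match for 75.25.96.18:
  /14 64.104.0.0: no
  /10 192.128.0.0: no
  /18 187.99.192.0: no
  /0 0.0.0.0: MATCH
Selected: next-hop 6.104.105.130 via tun0 (matched /0)


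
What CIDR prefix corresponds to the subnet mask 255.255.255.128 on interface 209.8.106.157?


Binary: 11111111.11111111.11111111.10000000
Count leading 1s
Prefix: /25


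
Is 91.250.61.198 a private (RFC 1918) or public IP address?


RFC 1918 private ranges:
  10.0.0.0/8 (10.0.0.0 - 10.255.255.255)
  172.16.0.0/12 (172.16.0.0 - 172.31.255.255)
  192.168.0.0/16 (192.168.0.0 - 192.168.255.255)
Public (not in any RFC 1918 range)


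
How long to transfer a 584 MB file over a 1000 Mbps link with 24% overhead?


Effective throughput = 1000 * (1 - 24/100) = 760 Mbps
File size in Mb = 584 * 8 = 4672 Mb
Time = 4672 / 760
Time = 6.1474 seconds


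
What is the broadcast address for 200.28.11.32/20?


Network: 200.28.0.0/20
Host bits = 12
Set all host bits to 1:
Broadcast: 200.28.15.255


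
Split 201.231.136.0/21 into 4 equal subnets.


New prefix = 21 + 2 = 23
Each subnet has 512 addresses
  201.231.136.0/23
  201.231.138.0/23
  201.231.140.0/23
  201.231.142.0/23
Subnets: 201.231.136.0/23, 201.231.138.0/23, 201.231.140.0/23, 201.231.142.0/23


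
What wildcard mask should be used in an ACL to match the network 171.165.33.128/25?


Subnet mask: 255.255.255.128
Wildcard = 255.255.255.255 - subnet mask
255 - 255 = 0
255 - 255 = 0
255 - 255 = 0
255 - 128 = 127
Wildcard: 0.0.0.127


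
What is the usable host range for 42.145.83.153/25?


Network: 42.145.83.128
Broadcast: 42.145.83.255
First usable = network + 1
Last usable = broadcast - 1
Range: 42.145.83.129 to 42.145.83.254


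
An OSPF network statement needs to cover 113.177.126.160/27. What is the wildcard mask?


Subnet mask: 255.255.255.224
Wildcard = 255.255.255.255 - subnet mask
255 - 255 = 0
255 - 255 = 0
255 - 255 = 0
255 - 224 = 31
Wildcard: 0.0.0.31


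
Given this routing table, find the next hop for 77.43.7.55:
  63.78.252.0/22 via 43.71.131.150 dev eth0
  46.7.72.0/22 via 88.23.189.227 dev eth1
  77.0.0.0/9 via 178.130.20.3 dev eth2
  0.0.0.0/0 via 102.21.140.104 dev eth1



Longest prefix match for 77.43.7.55:
  /22 63.78.252.0: no
  /22 46.7.72.0: no
  /9 77.0.0.0: MATCH
  /0 0.0.0.0: MATCH
Selected: next-hop 178.130.20.3 via eth2 (matched /9)


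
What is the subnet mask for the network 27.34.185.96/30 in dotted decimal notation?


/30 means 30 network bits, 2 host bits
Binary: 11111111111111111111111111111100
Mask: 255.255.255.252


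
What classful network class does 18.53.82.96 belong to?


First octet: 18
Binary: 00010010
0xxxxxxx -> Class A (1-126)
Class A, default mask 255.0.0.0 (/8)


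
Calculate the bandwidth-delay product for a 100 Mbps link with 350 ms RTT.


BDP = bandwidth * RTT
= 100 Mbps * 350 ms
= 100 * 1e6 * 350 / 1000 bits
= 35000000 bits
= 4375000 bytes
= 4272.4609 KB
BDP = 35000000 bits (4375000 bytes)


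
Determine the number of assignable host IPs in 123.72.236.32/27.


Host bits = 32 - 27 = 5
Total addresses = 2^5 = 32
Usable = total - 2 (network and broadcast)
Usable hosts: 30


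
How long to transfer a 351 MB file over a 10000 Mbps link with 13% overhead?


Effective throughput = 10000 * (1 - 13/100) = 8700 Mbps
File size in Mb = 351 * 8 = 2808 Mb
Time = 2808 / 8700
Time = 0.3228 seconds


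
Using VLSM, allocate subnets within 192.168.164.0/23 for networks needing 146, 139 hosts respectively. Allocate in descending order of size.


146 hosts -> /24 (254 usable): 192.168.164.0/24
139 hosts -> /24 (254 usable): 192.168.165.0/24
Allocation: 192.168.164.0/24 (146 hosts, 254 usable); 192.168.165.0/24 (139 hosts, 254 usable)


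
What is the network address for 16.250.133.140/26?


IP:   00010000.11111010.10000101.10001100
Mask: 11111111.11111111.11111111.11000000
AND operation:
Net:  00010000.11111010.10000101.10000000
Network: 16.250.133.128/26


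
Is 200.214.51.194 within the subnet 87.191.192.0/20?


Subnet network: 87.191.192.0
Test IP AND mask: 200.214.48.0
No, 200.214.51.194 is not in 87.191.192.0/20


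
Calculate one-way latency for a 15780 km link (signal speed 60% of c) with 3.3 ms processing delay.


Speed = 0.6 * 3e5 km/s = 180000 km/s
Propagation delay = 15780 / 180000 = 0.0877 s = 87.6667 ms
Processing delay = 3.3 ms
Total one-way latency = 90.9667 ms


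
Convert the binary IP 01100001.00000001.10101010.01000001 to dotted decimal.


01100001 = 97
00000001 = 1
10101010 = 170
01000001 = 65
IP: 97.1.170.65


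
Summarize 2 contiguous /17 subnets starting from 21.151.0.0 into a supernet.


Original prefix: /17
Number of subnets: 2 = 2^1
New prefix = 17 - 1 = 16
Supernet: 21.151.0.0/16


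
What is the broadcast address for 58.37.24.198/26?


Network: 58.37.24.192/26
Host bits = 6
Set all host bits to 1:
Broadcast: 58.37.24.255


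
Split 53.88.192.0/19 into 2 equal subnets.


New prefix = 19 + 1 = 20
Each subnet has 4096 addresses
  53.88.192.0/20
  53.88.208.0/20
Subnets: 53.88.192.0/20, 53.88.208.0/20


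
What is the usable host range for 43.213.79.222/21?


Network: 43.213.72.0
Broadcast: 43.213.79.255
First usable = network + 1
Last usable = broadcast - 1
Range: 43.213.72.1 to 43.213.79.254


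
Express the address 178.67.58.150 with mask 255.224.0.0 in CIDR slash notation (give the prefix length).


Binary: 11111111.11100000.00000000.00000000
Count leading 1s
Prefix: /11


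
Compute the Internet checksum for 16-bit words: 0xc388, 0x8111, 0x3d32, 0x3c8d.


Sum all words (with carry folding):
+ 0xc388 = 0xc388
+ 0x8111 = 0x449a
+ 0x3d32 = 0x81cc
+ 0x3c8d = 0xbe59
One's complement: ~0xbe59
Checksum = 0x41a6


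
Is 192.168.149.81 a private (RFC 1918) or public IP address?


RFC 1918 private ranges:
  10.0.0.0/8 (10.0.0.0 - 10.255.255.255)
  172.16.0.0/12 (172.16.0.0 - 172.31.255.255)
  192.168.0.0/16 (192.168.0.0 - 192.168.255.255)
Private (in 192.168.0.0/16)


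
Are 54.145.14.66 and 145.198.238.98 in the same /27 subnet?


Mask: 255.255.255.224
54.145.14.66 AND mask = 54.145.14.64
145.198.238.98 AND mask = 145.198.238.96
No, different subnets (54.145.14.64 vs 145.198.238.96)


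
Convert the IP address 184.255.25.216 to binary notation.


184 = 10111000
255 = 11111111
25 = 00011001
216 = 11011000
Binary: 10111000.11111111.00011001.11011000


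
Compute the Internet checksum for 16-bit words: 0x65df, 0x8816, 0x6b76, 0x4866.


Sum all words (with carry folding):
+ 0x65df = 0x65df
+ 0x8816 = 0xedf5
+ 0x6b76 = 0x596c
+ 0x4866 = 0xa1d2
One's complement: ~0xa1d2
Checksum = 0x5e2d


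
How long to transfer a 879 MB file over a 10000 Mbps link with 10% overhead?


Effective throughput = 10000 * (1 - 10/100) = 9000 Mbps
File size in Mb = 879 * 8 = 7032 Mb
Time = 7032 / 9000
Time = 0.7813 seconds


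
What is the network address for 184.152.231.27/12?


IP:   10111000.10011000.11100111.00011011
Mask: 11111111.11110000.00000000.00000000
AND operation:
Net:  10111000.10010000.00000000.00000000
Network: 184.144.0.0/12


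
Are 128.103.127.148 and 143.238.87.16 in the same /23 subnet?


Mask: 255.255.254.0
128.103.127.148 AND mask = 128.103.126.0
143.238.87.16 AND mask = 143.238.86.0
No, different subnets (128.103.126.0 vs 143.238.86.0)


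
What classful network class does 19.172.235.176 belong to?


First octet: 19
Binary: 00010011
0xxxxxxx -> Class A (1-126)
Class A, default mask 255.0.0.0 (/8)


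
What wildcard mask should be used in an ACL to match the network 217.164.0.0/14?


Subnet mask: 255.252.0.0
Wildcard = 255.255.255.255 - subnet mask
255 - 255 = 0
255 - 252 = 3
255 - 0 = 255
255 - 0 = 255
Wildcard: 0.3.255.255


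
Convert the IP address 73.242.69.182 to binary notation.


73 = 01001001
242 = 11110010
69 = 01000101
182 = 10110110
Binary: 01001001.11110010.01000101.10110110


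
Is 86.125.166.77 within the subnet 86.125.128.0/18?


Subnet network: 86.125.128.0
Test IP AND mask: 86.125.128.0
Yes, 86.125.166.77 is in 86.125.128.0/18


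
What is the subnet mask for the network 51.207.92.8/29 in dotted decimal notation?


/29 means 29 network bits, 3 host bits
Binary: 11111111111111111111111111111000
Mask: 255.255.255.248


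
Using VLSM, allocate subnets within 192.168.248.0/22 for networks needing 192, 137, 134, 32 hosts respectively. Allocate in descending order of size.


192 hosts -> /24 (254 usable): 192.168.248.0/24
137 hosts -> /24 (254 usable): 192.168.249.0/24
134 hosts -> /24 (254 usable): 192.168.250.0/24
32 hosts -> /26 (62 usable): 192.168.251.0/26
Allocation: 192.168.248.0/24 (192 hosts, 254 usable); 192.168.249.0/24 (137 hosts, 254 usable); 192.168.250.0/24 (134 hosts, 254 usable); 192.168.251.0/26 (32 hosts, 62 usable)


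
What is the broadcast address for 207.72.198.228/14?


Network: 207.72.0.0/14
Host bits = 18
Set all host bits to 1:
Broadcast: 207.75.255.255


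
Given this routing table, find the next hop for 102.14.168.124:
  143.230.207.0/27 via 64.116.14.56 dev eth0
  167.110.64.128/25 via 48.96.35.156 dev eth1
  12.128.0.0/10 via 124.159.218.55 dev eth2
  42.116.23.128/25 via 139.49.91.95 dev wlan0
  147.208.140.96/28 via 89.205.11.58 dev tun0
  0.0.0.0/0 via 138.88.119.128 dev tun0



Longest prefix match for 102.14.168.124:
  /27 143.230.207.0: no
  /25 167.110.64.128: no
  /10 12.128.0.0: no
  /25 42.116.23.128: no
  /28 147.208.140.96: no
  /0 0.0.0.0: MATCH
Selected: next-hop 138.88.119.128 via tun0 (matched /0)
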